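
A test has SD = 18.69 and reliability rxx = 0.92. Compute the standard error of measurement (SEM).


SEM = SD * sqrt(1 - rxx)
SEM = 18.69 * sqrt(1 - 0.92)
SEM = 18.69 * sqrt(0.08) = 18.69 * 0.282843
SEM = 5.2863

5.2863


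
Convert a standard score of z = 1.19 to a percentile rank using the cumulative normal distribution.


CDF(z) = 0.5 * (1 + erf(z/sqrt(2)))
erf(0.8415) = 0.766
CDF = 0.883
Percentile rank = 0.883 * 100 = 88.3

88.3


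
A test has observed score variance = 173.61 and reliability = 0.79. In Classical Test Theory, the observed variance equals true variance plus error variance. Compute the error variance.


var_true = rxx * var_obs = 0.79 * 173.61 = 137.1519
var_error = var_obs - var_true
var_error = 173.61 - 137.1519
var_error = 36.4581

36.4581


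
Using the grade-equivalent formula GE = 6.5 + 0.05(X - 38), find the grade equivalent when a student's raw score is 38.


raw - median = 38 - 38 = 0
slope * diff = 0.05 * 0 = 0.0
GE = 6.5 + 0.0
GE = 6.5

6.5


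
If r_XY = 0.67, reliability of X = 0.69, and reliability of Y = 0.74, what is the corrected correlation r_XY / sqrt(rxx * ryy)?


r_corrected = rxy / sqrt(rxx * ryy)
= 0.67 / sqrt(0.69 * 0.74)
= 0.67 / sqrt(0.5106)
= 0.67 / 0.714563
r_corrected = 0.9376

0.9376


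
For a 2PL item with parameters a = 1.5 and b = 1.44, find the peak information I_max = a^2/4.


For 2PL, max info at theta = b = 1.44
I_max = a^2 / 4 = 1.5^2 / 4
= 2.25 / 4
I_max = 0.5625

0.5625


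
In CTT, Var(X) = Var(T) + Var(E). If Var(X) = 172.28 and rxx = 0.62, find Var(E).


var_true = rxx * var_obs = 0.62 * 172.28 = 106.8136
var_error = var_obs - var_true
var_error = 172.28 - 106.8136
var_error = 65.4664

65.4664


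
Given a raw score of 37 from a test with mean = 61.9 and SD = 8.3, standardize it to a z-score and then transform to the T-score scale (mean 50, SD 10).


z = (X - mean) / SD = (37 - 61.9) / 8.3
z = -24.9 / 8.3
z = -3.0
T-score = T = 50 + 10z
Carry z at full precision (z = -24.9 / 8.3) into the conversion:
T-score = 50 + 10 * (-24.9 / 8.3) = 50 + -249 / 8.3
T-score = 50 + -30.0
T-score = 20.0

20.0


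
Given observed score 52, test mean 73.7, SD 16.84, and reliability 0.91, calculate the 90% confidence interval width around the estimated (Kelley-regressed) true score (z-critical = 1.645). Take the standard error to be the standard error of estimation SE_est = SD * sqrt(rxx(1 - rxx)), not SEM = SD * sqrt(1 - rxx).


True score estimate = 0.91*52 + 0.09*73.7 = 53.953
SE_est = SD * sqrt(rxx * (1 - rxx)) = 16.84 * sqrt(0.91 * 0.09) = 16.84 * sqrt(0.0819) = 4.819301
CI = T_est +/- z * SE_est, so width = 2 * z * SE_est = 2 * 1.645 * 4.819301
Width = 15.8555

15.8555


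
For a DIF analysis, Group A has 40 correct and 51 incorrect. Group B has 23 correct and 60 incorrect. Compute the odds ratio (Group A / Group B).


Odds_A = 40/51 = 0.7843
Odds_B = 23/60 = 0.3833
OR = Odds_A / Odds_B = 0.7843 / 0.3833
Exactly, OR = (40 * 60) / (51 * 23) = 2400 / 1173
OR = 2.046

2.046


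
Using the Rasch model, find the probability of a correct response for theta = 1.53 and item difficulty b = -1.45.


theta - b = 1.53 - -1.45 = 2.98
exp(-(theta - b)) = exp(-2.98) = 0.0508
P = 1 / (1 + 0.0508)
P = 0.9517

0.9517


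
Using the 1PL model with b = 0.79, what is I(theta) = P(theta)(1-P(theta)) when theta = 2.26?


P = 1/(1+exp(-(2.26-0.79))) = 0.8131
I = P*(1-P) = 0.8131 * 0.1869
I = 0.152

0.152


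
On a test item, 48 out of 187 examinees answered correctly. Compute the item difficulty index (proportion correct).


Item difficulty p = number correct / total examinees
p = 48 / 187
p = 0.2567

0.2567


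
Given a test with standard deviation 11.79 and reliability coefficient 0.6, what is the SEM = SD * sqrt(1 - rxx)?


SEM = SD * sqrt(1 - rxx)
SEM = 11.79 * sqrt(1 - 0.6)
SEM = 11.79 * sqrt(0.4) = 11.79 * 0.632456
SEM = 7.4567

7.4567


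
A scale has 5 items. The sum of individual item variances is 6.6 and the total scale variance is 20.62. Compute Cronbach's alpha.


alpha = (k/(k-1)) * (1 - sum(si^2)/s_total^2)
= (5/4) * (1 - 6.6/20.62)
alpha = 0.8499

0.8499


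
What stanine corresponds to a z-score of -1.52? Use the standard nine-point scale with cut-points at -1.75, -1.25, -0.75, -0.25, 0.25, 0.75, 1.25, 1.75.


Stanine boundaries: [-1.75, -1.25, -0.75, -0.25, 0.25, 0.75, 1.25, 1.75]
z = -1.52
Check each boundary:
  z >= -1.75 -> could be stanine 2
  z < -1.25
  z < -0.75
  z < -0.25
  z < 0.25
  z < 0.75
  z < 1.25
  z < 1.75
Highest qualifying boundary gives stanine = 2

2


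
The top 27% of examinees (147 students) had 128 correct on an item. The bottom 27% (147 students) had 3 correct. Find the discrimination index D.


p_upper = 128/147 = 0.8707
p_lower = 3/147 = 0.0204
D = 0.8707 - 0.0204 = 0.8503

0.8503


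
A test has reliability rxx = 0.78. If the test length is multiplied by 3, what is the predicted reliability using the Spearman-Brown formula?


r_new = (n * rxx) / (1 + (n-1) * rxx)
r_new = (3 * 0.78) / (1 + 2 * 0.78)
r_new = 2.34 / 2.56
r_new = 0.9141

0.9141


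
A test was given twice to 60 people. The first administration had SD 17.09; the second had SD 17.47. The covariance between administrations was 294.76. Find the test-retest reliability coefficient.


r = cov(X,Y) / (SD_X * SD_Y)
r = 294.76 / (17.09 * 17.47)
r = 294.76 / 298.5623
r = 0.9873

0.9873


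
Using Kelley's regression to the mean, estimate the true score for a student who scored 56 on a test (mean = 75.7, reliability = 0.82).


T_est = rxx * X + (1 - rxx) * mean
T_est = 0.82 * 56 + 0.18 * 75.7
T_est = 45.92 + 13.626
T_est = 59.546

59.546


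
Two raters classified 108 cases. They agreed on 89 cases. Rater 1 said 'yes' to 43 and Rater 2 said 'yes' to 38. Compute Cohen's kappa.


P_o = 89/108 = 0.824074
P_e = (43*38 + 65*70) / 11664 = 0.530178
kappa = (P_o - P_e) / (1 - P_e)
kappa = (0.824074 - 0.530178) / (1 - 0.530178)
kappa = 0.6255

0.6255


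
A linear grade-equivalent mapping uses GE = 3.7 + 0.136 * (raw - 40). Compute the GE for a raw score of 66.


raw - median = 66 - 40 = 26
slope * diff = 0.136 * 26 = 3.536
GE = 3.7 + 3.536
GE = 7.236

7.236


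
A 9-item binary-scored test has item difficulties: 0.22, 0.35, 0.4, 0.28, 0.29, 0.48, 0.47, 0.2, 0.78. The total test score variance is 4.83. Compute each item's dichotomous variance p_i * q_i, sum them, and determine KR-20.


For each item, compute p_i * q_i:
  Item 1: 0.22 * 0.78 = 0.1716
  Item 2: 0.35 * 0.65 = 0.2275
  Item 3: 0.4 * 0.6 = 0.24
  Item 4: 0.28 * 0.72 = 0.2016
  Item 5: 0.29 * 0.71 = 0.2059
  Item 6: 0.48 * 0.52 = 0.2496
  Item 7: 0.47 * 0.53 = 0.2491
  Item 8: 0.2 * 0.8 = 0.16
  Item 9: 0.78 * 0.22 = 0.1716
Sum(p_i * q_i) = 0.1716 + 0.2275 + 0.24 + 0.2016 + 0.2059 + 0.2496 + 0.2491 + 0.16 + 0.1716 = 1.8769
KR-20 = (k/(k-1)) * (1 - Sum(p_i*q_i) / Var_total)
= (9/8) * (1 - 1.8769/4.83)
= 1.125 * 0.6114
KR-20 = 0.6878

0.6878


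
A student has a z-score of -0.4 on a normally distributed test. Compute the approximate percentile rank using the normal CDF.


CDF(z) = 0.5 * (1 + erf(z/sqrt(2)))
erf(-0.2828) = -0.3108
CDF = 0.3446
Percentile rank = 0.3446 * 100 = 34.46

34.46


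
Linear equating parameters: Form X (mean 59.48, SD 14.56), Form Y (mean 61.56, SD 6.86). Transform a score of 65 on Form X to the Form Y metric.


slope = SD_Y / SD_X = 6.86 / 14.56 ~ 0.4712
intercept = mean_Y - slope * mean_X = 61.56 - (6.86 / 14.56) * 59.48 ~ 33.5358
Y = slope * X + intercept. To avoid rounding drift from the rounded slope/intercept, evaluate the equivalent form Y = mean_Y + SD_Y * (X - mean_X) / SD_X at full precision:
Y = 61.56 + 6.86 * (65 - 59.48) / 14.56
Y = 61.56 + 6.86 * 5.52 / 14.56
Y = 61.56 + 37.8672 / 14.56
Y = 61.56 + 2.6008
Y = 64.1608

64.1608


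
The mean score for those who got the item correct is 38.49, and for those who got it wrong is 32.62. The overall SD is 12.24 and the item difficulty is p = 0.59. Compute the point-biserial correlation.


q = 1 - p = 0.41
rpb = ((M1 - M0) / SD) * sqrt(p * q)
rpb = ((38.49 - 32.62) / 12.24) * sqrt(0.59 * 0.41)
rpb = 0.2359

0.2359


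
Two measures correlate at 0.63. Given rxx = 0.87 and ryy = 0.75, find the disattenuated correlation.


r_corrected = rxy / sqrt(rxx * ryy)
= 0.63 / sqrt(0.87 * 0.75)
= 0.63 / sqrt(0.6525)
= 0.63 / 0.807775
r_corrected = 0.7799

0.7799


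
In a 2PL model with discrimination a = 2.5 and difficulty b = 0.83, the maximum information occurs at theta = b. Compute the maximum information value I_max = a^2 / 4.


For 2PL, max info at theta = b = 0.83
I_max = a^2 / 4 = 2.5^2 / 4
= 6.25 / 4
I_max = 1.5625

1.5625


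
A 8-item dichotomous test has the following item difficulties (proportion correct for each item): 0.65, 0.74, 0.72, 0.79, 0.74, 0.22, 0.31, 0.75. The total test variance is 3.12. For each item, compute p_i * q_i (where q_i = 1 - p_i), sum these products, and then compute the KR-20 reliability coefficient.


For each item, compute p_i * q_i:
  Item 1: 0.65 * 0.35 = 0.2275
  Item 2: 0.74 * 0.26 = 0.1924
  Item 3: 0.72 * 0.28 = 0.2016
  Item 4: 0.79 * 0.21 = 0.1659
  Item 5: 0.74 * 0.26 = 0.1924
  Item 6: 0.22 * 0.78 = 0.1716
  Item 7: 0.31 * 0.69 = 0.2139
  Item 8: 0.75 * 0.25 = 0.1875
Sum(p_i * q_i) = 0.2275 + 0.1924 + 0.2016 + 0.1659 + 0.1924 + 0.1716 + 0.2139 + 0.1875 = 1.5528
KR-20 = (k/(k-1)) * (1 - Sum(p_i*q_i) / Var_total)
= (8/7) * (1 - 1.5528/3.12)
= 1.1429 * 0.5023
KR-20 = 0.5741

0.5741


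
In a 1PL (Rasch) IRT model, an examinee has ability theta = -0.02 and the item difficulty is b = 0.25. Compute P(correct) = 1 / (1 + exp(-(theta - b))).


theta - b = -0.02 - 0.25 = -0.27
exp(-(theta - b)) = exp(0.27) = 1.31
P = 1 / (1 + 1.31)
P = 0.4329

0.4329


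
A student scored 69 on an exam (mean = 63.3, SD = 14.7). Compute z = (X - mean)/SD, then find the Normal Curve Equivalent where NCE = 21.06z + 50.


z = (X - mean) / SD = (69 - 63.3) / 14.7
z = 5.7 / 14.7
z = 0.3878
NCE = NCE = 21.06z + 50
Carry z at full precision (z = 5.7 / 14.7) into the conversion:
NCE = 21.06 * (5.7 / 14.7) + 50 = 120.042 / 14.7 + 50
NCE = 8.1661 + 50
NCE = 58.1661

58.1661


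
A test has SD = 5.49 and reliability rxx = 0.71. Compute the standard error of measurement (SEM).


SEM = SD * sqrt(1 - rxx)
SEM = 5.49 * sqrt(1 - 0.71)
SEM = 5.49 * sqrt(0.29) = 5.49 * 0.538516
SEM = 2.9565

2.9565


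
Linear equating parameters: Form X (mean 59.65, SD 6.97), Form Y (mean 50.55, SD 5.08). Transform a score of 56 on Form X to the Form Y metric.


slope = SD_Y / SD_X = 5.08 / 6.97 ~ 0.7288
intercept = mean_Y - slope * mean_X = 50.55 - (5.08 / 6.97) * 59.65 ~ 7.0748
Y = slope * X + intercept. To avoid rounding drift from the rounded slope/intercept, evaluate the equivalent form Y = mean_Y + SD_Y * (X - mean_X) / SD_X at full precision:
Y = 50.55 + 5.08 * (56 - 59.65) / 6.97
Y = 50.55 - 5.08 * 3.65 / 6.97
Y = 50.55 - 18.542 / 6.97
Y = 50.55 - 2.6603
Y = 47.8897

47.8897


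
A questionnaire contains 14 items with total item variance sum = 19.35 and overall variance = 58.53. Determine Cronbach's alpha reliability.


alpha = (k/(k-1)) * (1 - sum(si^2)/s_total^2)
= (14/13) * (1 - 19.35/58.53)
alpha = 0.7209

0.7209


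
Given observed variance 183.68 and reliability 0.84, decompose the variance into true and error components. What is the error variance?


var_true = rxx * var_obs = 0.84 * 183.68 = 154.2912
var_error = var_obs - var_true
var_error = 183.68 - 154.2912
var_error = 29.3888

29.3888


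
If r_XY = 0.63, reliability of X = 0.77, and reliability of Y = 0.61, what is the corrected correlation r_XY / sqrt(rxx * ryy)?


r_corrected = rxy / sqrt(rxx * ryy)
= 0.63 / sqrt(0.77 * 0.61)
= 0.63 / sqrt(0.4697)
= 0.63 / 0.685347
r_corrected = 0.9192

0.9192


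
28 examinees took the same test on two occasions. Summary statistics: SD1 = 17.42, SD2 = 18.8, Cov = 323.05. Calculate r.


r = cov(X,Y) / (SD_X * SD_Y)
r = 323.05 / (17.42 * 18.8)
r = 323.05 / 327.496
r = 0.9864

0.9864


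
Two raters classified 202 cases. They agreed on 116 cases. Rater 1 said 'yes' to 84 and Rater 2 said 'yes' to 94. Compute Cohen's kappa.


P_o = 116/202 = 0.574257
P_e = (84*94 + 118*108) / 40804 = 0.505833
kappa = (P_o - P_e) / (1 - P_e)
kappa = (0.574257 - 0.505833) / (1 - 0.505833)
kappa = 0.1385

0.1385


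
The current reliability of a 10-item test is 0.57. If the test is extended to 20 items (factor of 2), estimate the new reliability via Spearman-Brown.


r_new = (n * rxx) / (1 + (n-1) * rxx)
r_new = (2 * 0.57) / (1 + 1 * 0.57)
r_new = 1.14 / 1.57
r_new = 0.7261

0.7261


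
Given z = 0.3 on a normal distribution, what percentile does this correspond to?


CDF(z) = 0.5 * (1 + erf(z/sqrt(2)))
erf(0.2121) = 0.2358
CDF = 0.6179
Percentile rank = 0.6179 * 100 = 61.79

61.79


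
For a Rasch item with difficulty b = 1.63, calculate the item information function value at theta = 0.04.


P = 1/(1+exp(-(0.04-1.63))) = 0.1694
I = P*(1-P) = 0.1694 * 0.8306
I = 0.1407

0.1407


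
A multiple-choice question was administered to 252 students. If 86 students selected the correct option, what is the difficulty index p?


Item difficulty p = number correct / total examinees
p = 86 / 252
p = 0.3413

0.3413


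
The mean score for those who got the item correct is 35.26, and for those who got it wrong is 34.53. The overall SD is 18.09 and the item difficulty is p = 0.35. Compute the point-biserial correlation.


q = 1 - p = 0.65
rpb = ((M1 - M0) / SD) * sqrt(p * q)
rpb = ((35.26 - 34.53) / 18.09) * sqrt(0.35 * 0.65)
rpb = 0.0192

0.0192


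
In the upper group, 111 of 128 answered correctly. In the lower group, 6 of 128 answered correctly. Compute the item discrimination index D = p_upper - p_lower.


p_upper = 111/128 = 0.8672
p_lower = 6/128 = 0.0469
D = 0.8672 - 0.0469 = 0.8203

0.8203


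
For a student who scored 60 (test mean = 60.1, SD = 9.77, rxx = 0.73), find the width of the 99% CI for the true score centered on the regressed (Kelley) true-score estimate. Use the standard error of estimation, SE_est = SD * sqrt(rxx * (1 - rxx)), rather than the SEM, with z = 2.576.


True score estimate = 0.73*60 + 0.27*60.1 = 60.027
SE_est = SD * sqrt(rxx * (1 - rxx)) = 9.77 * sqrt(0.73 * 0.27) = 9.77 * sqrt(0.1971) = 4.337484
CI = T_est +/- z * SE_est, so width = 2 * z * SE_est = 2 * 2.576 * 4.337484
Width = 22.3467

22.3467


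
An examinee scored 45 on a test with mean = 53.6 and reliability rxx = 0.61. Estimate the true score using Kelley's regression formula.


T_est = rxx * X + (1 - rxx) * mean
T_est = 0.61 * 45 + 0.39 * 53.6
T_est = 27.45 + 20.904
T_est = 48.354

48.354


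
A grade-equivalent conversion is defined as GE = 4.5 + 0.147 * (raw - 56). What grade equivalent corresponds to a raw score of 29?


raw - median = 29 - 56 = -27
slope * diff = 0.147 * -27 = -3.969
GE = 4.5 + -3.969
GE = 0.531

0.531


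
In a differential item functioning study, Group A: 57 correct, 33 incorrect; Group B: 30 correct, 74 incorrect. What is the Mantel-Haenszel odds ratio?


Odds_A = 57/33 = 1.7273
Odds_B = 30/74 = 0.4054
OR = Odds_A / Odds_B = 1.7273 / 0.4054
Exactly, OR = (57 * 74) / (33 * 30) = 4218 / 990
OR = 4.2606

4.2606


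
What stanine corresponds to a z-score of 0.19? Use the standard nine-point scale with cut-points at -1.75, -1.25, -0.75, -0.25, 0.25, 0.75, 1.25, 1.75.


Stanine boundaries: [-1.75, -1.25, -0.75, -0.25, 0.25, 0.75, 1.25, 1.75]
z = 0.19
Check each boundary:
  z >= -1.75 -> could be stanine 2
  z >= -1.25 -> could be stanine 3
  z >= -0.75 -> could be stanine 4
  z >= -0.25 -> could be stanine 5
  z < 0.25
  z < 0.75
  z < 1.25
  z < 1.75
Highest qualifying boundary gives stanine = 5

5


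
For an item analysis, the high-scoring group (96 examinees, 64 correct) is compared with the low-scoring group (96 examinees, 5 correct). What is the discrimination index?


p_upper = 64/96 = 0.6667
p_lower = 5/96 = 0.0521
D = 0.6667 - 0.0521 = 0.6146

0.6146


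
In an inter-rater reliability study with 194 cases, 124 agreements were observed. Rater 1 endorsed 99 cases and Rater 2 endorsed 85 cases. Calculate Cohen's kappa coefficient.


P_o = 124/194 = 0.639175
P_e = (99*85 + 95*109) / 37636 = 0.498725
kappa = (P_o - P_e) / (1 - P_e)
kappa = (0.639175 - 0.498725) / (1 - 0.498725)
kappa = 0.2802

0.2802


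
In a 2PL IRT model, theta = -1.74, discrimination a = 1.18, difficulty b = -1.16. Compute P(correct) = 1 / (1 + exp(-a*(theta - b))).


a*(theta - b) = 1.18 * (-1.74 - -1.16) = -0.6844
exp(--0.6844) = 1.9826
P = 1 / (1 + 1.9826)
P = 0.3353

0.3353


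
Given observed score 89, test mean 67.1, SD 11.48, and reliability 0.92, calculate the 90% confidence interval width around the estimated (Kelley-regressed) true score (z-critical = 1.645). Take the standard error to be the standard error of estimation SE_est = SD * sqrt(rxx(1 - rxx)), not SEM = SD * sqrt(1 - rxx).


True score estimate = 0.92*89 + 0.08*67.1 = 87.248
SE_est = SD * sqrt(rxx * (1 - rxx)) = 11.48 * sqrt(0.92 * 0.08) = 11.48 * sqrt(0.0736) = 3.114446
CI = T_est +/- z * SE_est, so width = 2 * z * SE_est = 2 * 1.645 * 3.114446
Width = 10.2465

10.2465


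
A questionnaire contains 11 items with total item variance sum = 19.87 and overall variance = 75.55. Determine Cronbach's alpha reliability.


alpha = (k/(k-1)) * (1 - sum(si^2)/s_total^2)
= (11/10) * (1 - 19.87/75.55)
alpha = 0.8107

0.8107


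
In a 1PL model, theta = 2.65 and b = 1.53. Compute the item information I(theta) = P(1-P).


P = 1/(1+exp(-(2.65-1.53))) = 0.754
I = P*(1-P) = 0.754 * 0.246
I = 0.1855

0.1855


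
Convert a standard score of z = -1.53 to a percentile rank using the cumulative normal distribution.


CDF(z) = 0.5 * (1 + erf(z/sqrt(2)))
erf(-1.0819) = -0.874
CDF = 0.063
Percentile rank = 0.063 * 100 = 6.3

6.3


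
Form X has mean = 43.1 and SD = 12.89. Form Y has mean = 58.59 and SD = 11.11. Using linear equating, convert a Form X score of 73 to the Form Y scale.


slope = SD_Y / SD_X = 11.11 / 12.89 ~ 0.8619
intercept = mean_Y - slope * mean_X = 58.59 - (11.11 / 12.89) * 43.1 ~ 21.4417
Y = slope * X + intercept. To avoid rounding drift from the rounded slope/intercept, evaluate the equivalent form Y = mean_Y + SD_Y * (X - mean_X) / SD_X at full precision:
Y = 58.59 + 11.11 * (73 - 43.1) / 12.89
Y = 58.59 + 11.11 * 29.9 / 12.89
Y = 58.59 + 332.189 / 12.89
Y = 58.59 + 25.7711
Y = 84.3611

84.3611


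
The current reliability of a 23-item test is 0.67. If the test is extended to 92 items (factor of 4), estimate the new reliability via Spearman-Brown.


r_new = (n * rxx) / (1 + (n-1) * rxx)
r_new = (4 * 0.67) / (1 + 3 * 0.67)
r_new = 2.68 / 3.01
r_new = 0.8904

0.8904


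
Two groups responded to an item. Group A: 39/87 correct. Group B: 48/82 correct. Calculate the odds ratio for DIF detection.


Odds_A = 39/48 = 0.8125
Odds_B = 48/34 = 1.4118
OR = Odds_A / Odds_B = 0.8125 / 1.4118
Exactly, OR = (39 * 34) / (48 * 48) = 1326 / 2304
OR = 0.5755

0.5755


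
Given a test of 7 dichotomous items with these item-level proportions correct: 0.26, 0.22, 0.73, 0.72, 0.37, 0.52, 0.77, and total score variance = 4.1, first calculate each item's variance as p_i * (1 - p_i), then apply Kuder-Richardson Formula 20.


For each item, compute p_i * q_i:
  Item 1: 0.26 * 0.74 = 0.1924
  Item 2: 0.22 * 0.78 = 0.1716
  Item 3: 0.73 * 0.27 = 0.1971
  Item 4: 0.72 * 0.28 = 0.2016
  Item 5: 0.37 * 0.63 = 0.2331
  Item 6: 0.52 * 0.48 = 0.2496
  Item 7: 0.77 * 0.23 = 0.1771
Sum(p_i * q_i) = 0.1924 + 0.1716 + 0.1971 + 0.2016 + 0.2331 + 0.2496 + 0.1771 = 1.4225
KR-20 = (k/(k-1)) * (1 - Sum(p_i*q_i) / Var_total)
= (7/6) * (1 - 1.4225/4.1)
= 1.1667 * 0.653
KR-20 = 0.7619

0.7619


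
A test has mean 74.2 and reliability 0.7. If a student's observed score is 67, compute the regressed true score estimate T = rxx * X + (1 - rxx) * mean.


T_est = rxx * X + (1 - rxx) * mean
T_est = 0.7 * 67 + 0.3 * 74.2
T_est = 46.9 + 22.26
T_est = 69.16

69.16


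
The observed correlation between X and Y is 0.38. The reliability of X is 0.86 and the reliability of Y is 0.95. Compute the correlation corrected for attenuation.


r_corrected = rxy / sqrt(rxx * ryy)
= 0.38 / sqrt(0.86 * 0.95)
= 0.38 / sqrt(0.817)
= 0.38 / 0.903881
r_corrected = 0.4204

0.4204


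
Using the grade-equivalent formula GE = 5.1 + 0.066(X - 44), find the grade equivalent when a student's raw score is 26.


raw - median = 26 - 44 = -18
slope * diff = 0.066 * -18 = -1.188
GE = 5.1 + -1.188
GE = 3.912

3.912


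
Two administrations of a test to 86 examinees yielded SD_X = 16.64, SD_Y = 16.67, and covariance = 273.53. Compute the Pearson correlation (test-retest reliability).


r = cov(X,Y) / (SD_X * SD_Y)
r = 273.53 / (16.64 * 16.67)
r = 273.53 / 277.3888
r = 0.9861

0.9861


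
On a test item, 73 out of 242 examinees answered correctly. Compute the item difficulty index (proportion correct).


Item difficulty p = number correct / total examinees
p = 73 / 242
p = 0.3017

0.3017


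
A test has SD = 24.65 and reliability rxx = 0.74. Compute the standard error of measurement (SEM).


SEM = SD * sqrt(1 - rxx)
SEM = 24.65 * sqrt(1 - 0.74)
SEM = 24.65 * sqrt(0.26) = 24.65 * 0.509902
SEM = 12.5691

12.5691


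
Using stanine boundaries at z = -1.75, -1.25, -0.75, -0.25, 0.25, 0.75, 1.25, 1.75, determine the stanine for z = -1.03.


Stanine boundaries: [-1.75, -1.25, -0.75, -0.25, 0.25, 0.75, 1.25, 1.75]
z = -1.03
Check each boundary:
  z >= -1.75 -> could be stanine 2
  z >= -1.25 -> could be stanine 3
  z < -0.75
  z < -0.25
  z < 0.25
  z < 0.75
  z < 1.25
  z < 1.75
Highest qualifying boundary gives stanine = 3

3


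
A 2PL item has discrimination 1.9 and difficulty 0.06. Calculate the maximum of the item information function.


For 2PL, max info at theta = b = 0.06
I_max = a^2 / 4 = 1.9^2 / 4
= 3.61 / 4
I_max = 0.9025

0.9025


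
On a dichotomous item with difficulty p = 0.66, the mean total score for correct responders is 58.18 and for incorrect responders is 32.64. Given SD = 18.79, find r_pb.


q = 1 - p = 0.34
rpb = ((M1 - M0) / SD) * sqrt(p * q)
rpb = ((58.18 - 32.64) / 18.79) * sqrt(0.66 * 0.34)
rpb = 0.6439

0.6439


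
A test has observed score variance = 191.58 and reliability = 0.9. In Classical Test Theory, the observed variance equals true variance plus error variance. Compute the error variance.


var_true = rxx * var_obs = 0.9 * 191.58 = 172.422
var_error = var_obs - var_true
var_error = 191.58 - 172.422
var_error = 19.158

19.158


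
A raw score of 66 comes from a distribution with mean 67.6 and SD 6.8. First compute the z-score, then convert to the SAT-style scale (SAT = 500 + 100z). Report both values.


z = (X - mean) / SD = (66 - 67.6) / 6.8
z = -1.6 / 6.8
z = -0.2353
SAT-scale = SAT = 500 + 100z
Carry z at full precision (z = -1.6 / 6.8) into the conversion:
SAT-scale = 500 + 100 * (-1.6 / 6.8) = 500 + -160 / 6.8
SAT-scale = 500 + -23.5294
SAT-scale = 476.4706

476.4706


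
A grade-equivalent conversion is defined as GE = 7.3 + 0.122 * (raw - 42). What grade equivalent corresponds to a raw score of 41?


raw - median = 41 - 42 = -1
slope * diff = 0.122 * -1 = -0.122
GE = 7.3 + -0.122
GE = 7.178

7.178


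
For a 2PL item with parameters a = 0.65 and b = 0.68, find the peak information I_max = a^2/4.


For 2PL, max info at theta = b = 0.68
I_max = a^2 / 4 = 0.65^2 / 4
= 0.4225 / 4
I_max = 0.1056

0.1056


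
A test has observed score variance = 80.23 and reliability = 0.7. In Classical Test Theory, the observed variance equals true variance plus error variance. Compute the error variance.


var_true = rxx * var_obs = 0.7 * 80.23 = 56.161
var_error = var_obs - var_true
var_error = 80.23 - 56.161
var_error = 24.069

24.069


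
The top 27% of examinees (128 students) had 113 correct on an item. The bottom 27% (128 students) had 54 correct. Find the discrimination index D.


p_upper = 113/128 = 0.8828
p_lower = 54/128 = 0.4219
D = 0.8828 - 0.4219 = 0.4609

0.4609


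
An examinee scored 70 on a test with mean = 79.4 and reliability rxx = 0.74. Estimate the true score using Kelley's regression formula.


T_est = rxx * X + (1 - rxx) * mean
T_est = 0.74 * 70 + 0.26 * 79.4
T_est = 51.8 + 20.644
T_est = 72.444

72.444


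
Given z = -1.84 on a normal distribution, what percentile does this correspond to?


CDF(z) = 0.5 * (1 + erf(z/sqrt(2)))
erf(-1.3011) = -0.9342
CDF = 0.0329
Percentile rank = 0.0329 * 100 = 3.29

3.29


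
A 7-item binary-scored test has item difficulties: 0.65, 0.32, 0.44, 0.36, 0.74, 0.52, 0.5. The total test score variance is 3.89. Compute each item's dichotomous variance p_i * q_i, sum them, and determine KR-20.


For each item, compute p_i * q_i:
  Item 1: 0.65 * 0.35 = 0.2275
  Item 2: 0.32 * 0.68 = 0.2176
  Item 3: 0.44 * 0.56 = 0.2464
  Item 4: 0.36 * 0.64 = 0.2304
  Item 5: 0.74 * 0.26 = 0.1924
  Item 6: 0.52 * 0.48 = 0.2496
  Item 7: 0.5 * 0.5 = 0.25
Sum(p_i * q_i) = 0.2275 + 0.2176 + 0.2464 + 0.2304 + 0.1924 + 0.2496 + 0.25 = 1.6139
KR-20 = (k/(k-1)) * (1 - Sum(p_i*q_i) / Var_total)
= (7/6) * (1 - 1.6139/3.89)
= 1.1667 * 0.5851
KR-20 = 0.6826

0.6826


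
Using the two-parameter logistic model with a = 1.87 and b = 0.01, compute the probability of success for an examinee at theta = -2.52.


a*(theta - b) = 1.87 * (-2.52 - 0.01) = -4.7311
exp(--4.7311) = 113.4203
P = 1 / (1 + 113.4203)
P = 0.0087

0.0087


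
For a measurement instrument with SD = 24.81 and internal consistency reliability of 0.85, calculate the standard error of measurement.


SEM = SD * sqrt(1 - rxx)
SEM = 24.81 * sqrt(1 - 0.85)
SEM = 24.81 * sqrt(0.15) = 24.81 * 0.387298
SEM = 9.6089

9.6089


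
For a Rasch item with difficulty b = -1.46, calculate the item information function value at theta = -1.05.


P = 1/(1+exp(-(-1.05--1.46))) = 0.6011
I = P*(1-P) = 0.6011 * 0.3989
I = 0.2398

0.2398


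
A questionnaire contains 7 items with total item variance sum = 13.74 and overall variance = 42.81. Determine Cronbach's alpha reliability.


alpha = (k/(k-1)) * (1 - sum(si^2)/s_total^2)
= (7/6) * (1 - 13.74/42.81)
alpha = 0.7922

0.7922


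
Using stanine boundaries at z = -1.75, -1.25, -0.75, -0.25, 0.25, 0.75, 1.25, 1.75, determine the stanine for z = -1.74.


Stanine boundaries: [-1.75, -1.25, -0.75, -0.25, 0.25, 0.75, 1.25, 1.75]
z = -1.74
Check each boundary:
  z >= -1.75 -> could be stanine 2
  z < -1.25
  z < -0.75
  z < -0.25
  z < 0.25
  z < 0.75
  z < 1.25
  z < 1.75
Highest qualifying boundary gives stanine = 2

2


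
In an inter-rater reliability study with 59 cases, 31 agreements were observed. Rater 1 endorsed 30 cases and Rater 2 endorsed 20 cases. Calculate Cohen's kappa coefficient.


P_o = 31/59 = 0.525424
P_e = (30*20 + 29*39) / 3481 = 0.497271
kappa = (P_o - P_e) / (1 - P_e)
kappa = (0.525424 - 0.497271) / (1 - 0.497271)
kappa = 0.056

0.056


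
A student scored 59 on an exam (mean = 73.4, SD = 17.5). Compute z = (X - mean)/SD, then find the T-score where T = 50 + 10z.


z = (X - mean) / SD = (59 - 73.4) / 17.5
z = -14.4 / 17.5
z = -0.8229
T-score = T = 50 + 10z
Carry z at full precision (z = -14.4 / 17.5) into the conversion:
T-score = 50 + 10 * (-14.4 / 17.5) = 50 + -144 / 17.5
T-score = 50 + -8.2286
T-score = 41.7714

41.7714


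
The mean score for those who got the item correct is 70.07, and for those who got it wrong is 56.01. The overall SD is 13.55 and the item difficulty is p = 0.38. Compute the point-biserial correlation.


q = 1 - p = 0.62
rpb = ((M1 - M0) / SD) * sqrt(p * q)
rpb = ((70.07 - 56.01) / 13.55) * sqrt(0.38 * 0.62)
rpb = 0.5037

0.5037


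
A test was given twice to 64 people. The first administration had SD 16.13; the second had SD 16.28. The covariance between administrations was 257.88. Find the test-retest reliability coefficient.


r = cov(X,Y) / (SD_X * SD_Y)
r = 257.88 / (16.13 * 16.28)
r = 257.88 / 262.5964
r = 0.982

0.982


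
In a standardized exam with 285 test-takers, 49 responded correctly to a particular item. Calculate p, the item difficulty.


Item difficulty p = number correct / total examinees
p = 49 / 285
p = 0.1719

0.1719


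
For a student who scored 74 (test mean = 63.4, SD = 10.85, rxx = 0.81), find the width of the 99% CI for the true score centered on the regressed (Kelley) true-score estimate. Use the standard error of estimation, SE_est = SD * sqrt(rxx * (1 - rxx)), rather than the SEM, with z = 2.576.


True score estimate = 0.81*74 + 0.19*63.4 = 71.986
SE_est = SD * sqrt(rxx * (1 - rxx)) = 10.85 * sqrt(0.81 * 0.19) = 10.85 * sqrt(0.1539) = 4.256465
CI = T_est +/- z * SE_est, so width = 2 * z * SE_est = 2 * 2.576 * 4.256465
Width = 21.9293

21.9293


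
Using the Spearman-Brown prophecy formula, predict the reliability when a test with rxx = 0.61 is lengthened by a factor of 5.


r_new = (n * rxx) / (1 + (n-1) * rxx)
r_new = (5 * 0.61) / (1 + 4 * 0.61)
r_new = 3.05 / 3.44
r_new = 0.8866

0.8866


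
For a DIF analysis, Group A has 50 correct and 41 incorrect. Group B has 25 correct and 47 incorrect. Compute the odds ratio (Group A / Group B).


Odds_A = 50/41 = 1.2195
Odds_B = 25/47 = 0.5319
OR = Odds_A / Odds_B = 1.2195 / 0.5319
Exactly, OR = (50 * 47) / (41 * 25) = 2350 / 1025
OR = 2.2927

2.2927


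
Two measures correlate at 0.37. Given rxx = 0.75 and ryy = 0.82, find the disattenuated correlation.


r_corrected = rxy / sqrt(rxx * ryy)
= 0.37 / sqrt(0.75 * 0.82)
= 0.37 / sqrt(0.615)
= 0.37 / 0.784219
r_corrected = 0.4718

0.4718


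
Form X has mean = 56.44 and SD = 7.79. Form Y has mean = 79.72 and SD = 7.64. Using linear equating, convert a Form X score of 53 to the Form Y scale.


slope = SD_Y / SD_X = 7.64 / 7.79 ~ 0.9807
intercept = mean_Y - slope * mean_X = 79.72 - (7.64 / 7.79) * 56.44 ~ 24.3668
Y = slope * X + intercept. To avoid rounding drift from the rounded slope/intercept, evaluate the equivalent form Y = mean_Y + SD_Y * (X - mean_X) / SD_X at full precision:
Y = 79.72 + 7.64 * (53 - 56.44) / 7.79
Y = 79.72 - 7.64 * 3.44 / 7.79
Y = 79.72 - 26.2816 / 7.79
Y = 79.72 - 3.3738
Y = 76.3462

76.3462


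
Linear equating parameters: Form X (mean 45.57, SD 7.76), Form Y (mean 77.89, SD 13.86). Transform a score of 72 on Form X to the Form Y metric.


slope = SD_Y / SD_X = 13.86 / 7.76 ~ 1.7861
intercept = mean_Y - slope * mean_X = 77.89 - (13.86 / 7.76) * 45.57 ~ -3.5018
Y = slope * X + intercept. To avoid rounding drift from the rounded slope/intercept, evaluate the equivalent form Y = mean_Y + SD_Y * (X - mean_X) / SD_X at full precision:
Y = 77.89 + 13.86 * (72 - 45.57) / 7.76
Y = 77.89 + 13.86 * 26.43 / 7.76
Y = 77.89 + 366.3198 / 7.76
Y = 77.89 + 47.2062
Y = 125.0962

125.0962


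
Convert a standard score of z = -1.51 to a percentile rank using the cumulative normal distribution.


CDF(z) = 0.5 * (1 + erf(z/sqrt(2)))
erf(-1.0677) = -0.869
CDF = 0.0655
Percentile rank = 0.0655 * 100 = 6.55

6.55


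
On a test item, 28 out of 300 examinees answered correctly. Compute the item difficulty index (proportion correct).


Item difficulty p = number correct / total examinees
p = 28 / 300
p = 0.0933

0.0933


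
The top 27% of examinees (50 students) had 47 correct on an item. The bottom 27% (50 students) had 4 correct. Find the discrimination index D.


p_upper = 47/50 = 0.94
p_lower = 4/50 = 0.08
D = 0.94 - 0.08 = 0.86

0.86


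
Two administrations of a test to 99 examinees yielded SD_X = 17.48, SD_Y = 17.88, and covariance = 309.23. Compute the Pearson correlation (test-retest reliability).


r = cov(X,Y) / (SD_X * SD_Y)
r = 309.23 / (17.48 * 17.88)
r = 309.23 / 312.5424
r = 0.9894

0.9894


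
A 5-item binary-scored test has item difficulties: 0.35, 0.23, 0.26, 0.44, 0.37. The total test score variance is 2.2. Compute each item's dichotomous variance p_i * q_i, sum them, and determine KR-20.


For each item, compute p_i * q_i:
  Item 1: 0.35 * 0.65 = 0.2275
  Item 2: 0.23 * 0.77 = 0.1771
  Item 3: 0.26 * 0.74 = 0.1924
  Item 4: 0.44 * 0.56 = 0.2464
  Item 5: 0.37 * 0.63 = 0.2331
Sum(p_i * q_i) = 0.2275 + 0.1771 + 0.1924 + 0.2464 + 0.2331 = 1.0765
KR-20 = (k/(k-1)) * (1 - Sum(p_i*q_i) / Var_total)
= (5/4) * (1 - 1.0765/2.2)
= 1.25 * 0.5107
KR-20 = 0.6384

0.6384


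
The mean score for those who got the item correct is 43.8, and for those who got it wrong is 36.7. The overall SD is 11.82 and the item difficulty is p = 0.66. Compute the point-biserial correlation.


q = 1 - p = 0.34
rpb = ((M1 - M0) / SD) * sqrt(p * q)
rpb = ((43.8 - 36.7) / 11.82) * sqrt(0.66 * 0.34)
rpb = 0.2845

0.2845


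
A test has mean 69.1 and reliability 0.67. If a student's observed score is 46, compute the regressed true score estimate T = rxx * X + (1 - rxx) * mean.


T_est = rxx * X + (1 - rxx) * mean
T_est = 0.67 * 46 + 0.33 * 69.1
T_est = 30.82 + 22.803
T_est = 53.623

53.623


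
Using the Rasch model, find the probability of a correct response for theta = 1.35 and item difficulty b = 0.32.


theta - b = 1.35 - 0.32 = 1.03
exp(-(theta - b)) = exp(-1.03) = 0.357
P = 1 / (1 + 0.357)
P = 0.7369

0.7369


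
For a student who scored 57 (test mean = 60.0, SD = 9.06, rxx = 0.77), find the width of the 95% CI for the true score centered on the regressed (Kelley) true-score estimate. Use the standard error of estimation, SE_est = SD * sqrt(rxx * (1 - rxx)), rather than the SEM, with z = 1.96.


True score estimate = 0.77*57 + 0.23*60.0 = 57.69
SE_est = SD * sqrt(rxx * (1 - rxx)) = 9.06 * sqrt(0.77 * 0.23) = 9.06 * sqrt(0.1771) = 3.812743
CI = T_est +/- z * SE_est, so width = 2 * z * SE_est = 2 * 1.96 * 3.812743
Width = 14.946

14.946


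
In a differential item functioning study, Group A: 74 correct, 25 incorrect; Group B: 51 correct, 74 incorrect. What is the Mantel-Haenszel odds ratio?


Odds_A = 74/25 = 2.96
Odds_B = 51/74 = 0.6892
OR = Odds_A / Odds_B = 2.96 / 0.6892
Exactly, OR = (74 * 74) / (25 * 51) = 5476 / 1275
OR = 4.2949

4.2949


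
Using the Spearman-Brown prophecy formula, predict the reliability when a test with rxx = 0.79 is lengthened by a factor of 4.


r_new = (n * rxx) / (1 + (n-1) * rxx)
r_new = (4 * 0.79) / (1 + 3 * 0.79)
r_new = 3.16 / 3.37
r_new = 0.9377

0.9377


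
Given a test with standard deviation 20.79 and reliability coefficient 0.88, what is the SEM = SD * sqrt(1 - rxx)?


SEM = SD * sqrt(1 - rxx)
SEM = 20.79 * sqrt(1 - 0.88)
SEM = 20.79 * sqrt(0.12) = 20.79 * 0.34641
SEM = 7.2019

7.2019


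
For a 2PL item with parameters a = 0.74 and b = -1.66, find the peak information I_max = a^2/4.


For 2PL, max info at theta = b = -1.66
I_max = a^2 / 4 = 0.74^2 / 4
= 0.5476 / 4
I_max = 0.1369

0.1369


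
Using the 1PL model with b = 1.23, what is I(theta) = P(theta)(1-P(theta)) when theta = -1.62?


P = 1/(1+exp(-(-1.62-1.23))) = 0.0547
I = P*(1-P) = 0.0547 * 0.9453
I = 0.0517

0.0517


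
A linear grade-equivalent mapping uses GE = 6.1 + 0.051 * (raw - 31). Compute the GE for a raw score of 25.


raw - median = 25 - 31 = -6
slope * diff = 0.051 * -6 = -0.306
GE = 6.1 + -0.306
GE = 5.794

5.794


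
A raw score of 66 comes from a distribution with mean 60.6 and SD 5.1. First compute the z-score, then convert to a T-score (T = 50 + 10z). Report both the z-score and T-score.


z = (X - mean) / SD = (66 - 60.6) / 5.1
z = 5.4 / 5.1
z = 1.0588
T-score = T = 50 + 10z
Carry z at full precision (z = 5.4 / 5.1) into the conversion:
T-score = 50 + 10 * (5.4 / 5.1) = 50 + 54 / 5.1
T-score = 50 + 10.5882
T-score = 60.5882

60.5882


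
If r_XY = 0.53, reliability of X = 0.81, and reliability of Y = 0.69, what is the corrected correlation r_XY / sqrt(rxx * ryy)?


r_corrected = rxy / sqrt(rxx * ryy)
= 0.53 / sqrt(0.81 * 0.69)
= 0.53 / sqrt(0.5589)
= 0.53 / 0.747596
r_corrected = 0.7089

0.7089


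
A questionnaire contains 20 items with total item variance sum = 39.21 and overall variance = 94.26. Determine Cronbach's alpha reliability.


alpha = (k/(k-1)) * (1 - sum(si^2)/s_total^2)
= (20/19) * (1 - 39.21/94.26)
alpha = 0.6148

0.6148


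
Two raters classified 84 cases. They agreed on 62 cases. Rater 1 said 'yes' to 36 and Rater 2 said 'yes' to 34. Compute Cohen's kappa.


P_o = 62/84 = 0.738095
P_e = (36*34 + 48*50) / 7056 = 0.513605
kappa = (P_o - P_e) / (1 - P_e)
kappa = (0.738095 - 0.513605) / (1 - 0.513605)
kappa = 0.4615

0.4615


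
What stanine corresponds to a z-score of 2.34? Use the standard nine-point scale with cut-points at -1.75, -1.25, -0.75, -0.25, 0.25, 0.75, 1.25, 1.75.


Stanine boundaries: [-1.75, -1.25, -0.75, -0.25, 0.25, 0.75, 1.25, 1.75]
z = 2.34
Check each boundary:
  z >= -1.75 -> could be stanine 2
  z >= -1.25 -> could be stanine 3
  z >= -0.75 -> could be stanine 4
  z >= -0.25 -> could be stanine 5
  z >= 0.25 -> could be stanine 6
  z >= 0.75 -> could be stanine 7
  z >= 1.25 -> could be stanine 8
  z >= 1.75 -> could be stanine 9
Highest qualifying boundary gives stanine = 9

9


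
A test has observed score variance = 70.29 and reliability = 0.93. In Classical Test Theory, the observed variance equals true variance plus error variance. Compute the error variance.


var_true = rxx * var_obs = 0.93 * 70.29 = 65.3697
var_error = var_obs - var_true
var_error = 70.29 - 65.3697
var_error = 4.9203

4.9203


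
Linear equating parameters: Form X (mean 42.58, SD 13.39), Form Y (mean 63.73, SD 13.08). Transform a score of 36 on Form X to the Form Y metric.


slope = SD_Y / SD_X = 13.08 / 13.39 ~ 0.9768
intercept = mean_Y - slope * mean_X = 63.73 - (13.08 / 13.39) * 42.58 ~ 22.1358
Y = slope * X + intercept. To avoid rounding drift from the rounded slope/intercept, evaluate the equivalent form Y = mean_Y + SD_Y * (X - mean_X) / SD_X at full precision:
Y = 63.73 + 13.08 * (36 - 42.58) / 13.39
Y = 63.73 - 13.08 * 6.58 / 13.39
Y = 63.73 - 86.0664 / 13.39
Y = 63.73 - 6.4277
Y = 57.3023

57.3023


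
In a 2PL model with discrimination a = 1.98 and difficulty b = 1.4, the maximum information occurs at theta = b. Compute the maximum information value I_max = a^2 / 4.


For 2PL, max info at theta = b = 1.4
I_max = a^2 / 4 = 1.98^2 / 4
= 3.9204 / 4
I_max = 0.9801

0.9801


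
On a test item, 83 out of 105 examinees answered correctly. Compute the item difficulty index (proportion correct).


Item difficulty p = number correct / total examinees
p = 83 / 105
p = 0.7905

0.7905


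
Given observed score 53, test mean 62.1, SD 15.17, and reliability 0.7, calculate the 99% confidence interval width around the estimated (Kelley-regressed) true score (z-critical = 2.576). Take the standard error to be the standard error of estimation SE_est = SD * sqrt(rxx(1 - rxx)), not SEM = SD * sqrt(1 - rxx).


True score estimate = 0.7*53 + 0.3*62.1 = 55.73
SE_est = SD * sqrt(rxx * (1 - rxx)) = 15.17 * sqrt(0.7 * 0.3) = 15.17 * sqrt(0.21) = 6.951767
CI = T_est +/- z * SE_est, so width = 2 * z * SE_est = 2 * 2.576 * 6.951767
Width = 35.8155

35.8155


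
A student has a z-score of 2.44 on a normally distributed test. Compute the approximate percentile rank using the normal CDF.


CDF(z) = 0.5 * (1 + erf(z/sqrt(2)))
erf(1.7253) = 0.9853
CDF = 0.9927
Percentile rank = 0.9927 * 100 = 99.27

99.27


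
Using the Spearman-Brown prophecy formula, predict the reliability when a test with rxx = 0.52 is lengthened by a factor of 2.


r_new = (n * rxx) / (1 + (n-1) * rxx)
r_new = (2 * 0.52) / (1 + 1 * 0.52)
r_new = 1.04 / 1.52
r_new = 0.6842

0.6842


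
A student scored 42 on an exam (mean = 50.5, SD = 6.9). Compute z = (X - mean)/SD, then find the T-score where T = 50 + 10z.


z = (X - mean) / SD = (42 - 50.5) / 6.9
z = -8.5 / 6.9
z = -1.2319
T-score = T = 50 + 10z
Carry z at full precision (z = -8.5 / 6.9) into the conversion:
T-score = 50 + 10 * (-8.5 / 6.9) = 50 + -85 / 6.9
T-score = 50 + -12.3188
T-score = 37.6812

37.6812


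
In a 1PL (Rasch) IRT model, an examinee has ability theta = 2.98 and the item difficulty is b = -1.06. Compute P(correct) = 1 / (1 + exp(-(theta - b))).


theta - b = 2.98 - -1.06 = 4.04
exp(-(theta - b)) = exp(-4.04) = 0.0176
P = 1 / (1 + 0.0176)
P = 0.9827

0.9827
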